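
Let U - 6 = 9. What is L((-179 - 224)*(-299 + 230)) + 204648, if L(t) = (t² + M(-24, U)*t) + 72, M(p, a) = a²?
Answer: 779690544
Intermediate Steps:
U = 15 (U = 6 + 9 = 15)
L(t) = 72 + t² + 225*t (L(t) = (t² + 15²*t) + 72 = (t² + 225*t) + 72 = 72 + t² + 225*t)
L((-179 - 224)*(-299 + 230)) + 204648 = (72 + ((-179 - 224)*(-299 + 230))² + 225*((-179 - 224)*(-299 + 230))) + 204648 = (72 + (-403*(-69))² + 225*(-403*(-69))) + 204648 = (72 + 27807² + 225*27807) + 204648 = (72 + 773229249 + 6256575) + 204648 = 779485896 + 204648 = 779690544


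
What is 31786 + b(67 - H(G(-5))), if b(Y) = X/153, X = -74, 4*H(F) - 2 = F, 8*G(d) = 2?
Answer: 4863184/153 ≈ 31786.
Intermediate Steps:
G(d) = ¼ (G(d) = (⅛)*2 = ¼)
H(F) = ½ + F/4
b(Y) = -74/153
31786 + b(67 - H(G(-5))) = 31786 - 74/153 = 4863184/153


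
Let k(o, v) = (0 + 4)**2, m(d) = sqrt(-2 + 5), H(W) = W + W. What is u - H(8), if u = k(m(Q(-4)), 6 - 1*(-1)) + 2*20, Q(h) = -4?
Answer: 40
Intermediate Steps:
H(W) = 2*W
m(d) = sqrt(3)
k(o, v) = 16 (k(o, v) = 4**2 = 16)
u = 56 (u = 16 + 2*20 = 16 + 40 = 56)
u - H(8) = 56 - 2*8 = 56 - 1*16 = 56 - 16 = 40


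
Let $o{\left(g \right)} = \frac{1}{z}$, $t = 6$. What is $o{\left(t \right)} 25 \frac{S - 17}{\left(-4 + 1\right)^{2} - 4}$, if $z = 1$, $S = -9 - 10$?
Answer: $-180$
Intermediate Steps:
$S = -19$ ($S = -9 - 10 = -19$)
$o{\left(g \right)} = 1$ ($o{\left(g \right)} = 1^{-1} = 1$)
$o{\left(t \right)} 25 \frac{S - 17}{\left(-4 + 1\right)^{2} - 4} = 1 \cdot 25 \frac{-19 - 17}{\left(-4 + 1\right)^{2} - 4} = 25 \left(- \frac{36}{\left(-3\right)^{2} - 4}\right) = 25 \left(- \frac{36}{9 - 4}\right) = 25 \left(- \frac{36}{5}\right) = -180$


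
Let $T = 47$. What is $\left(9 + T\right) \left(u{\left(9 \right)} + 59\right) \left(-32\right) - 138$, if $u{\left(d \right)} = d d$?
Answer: $-251018$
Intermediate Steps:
$u{\left(d \right)} = d^{2}$
$\left(9 + T\right) \left(u{\left(9 \right)} + 59\right) \left(-32\right) - 138 = \left(9 + 47\right) \left(9^{2} + 59\right) \left(-32\right) - 138 = 56 \left(81 + 59\right) \left(-32\right) - 138 = 56 \cdot 140 \left(-32\right) - 138 = 7840 \left(-32\right) - 138 = -250880 - 138 = -251018$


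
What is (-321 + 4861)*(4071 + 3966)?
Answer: 36487980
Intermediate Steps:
(-321 + 4861)*(4071 + 3966) = 4540*8037 = 36487980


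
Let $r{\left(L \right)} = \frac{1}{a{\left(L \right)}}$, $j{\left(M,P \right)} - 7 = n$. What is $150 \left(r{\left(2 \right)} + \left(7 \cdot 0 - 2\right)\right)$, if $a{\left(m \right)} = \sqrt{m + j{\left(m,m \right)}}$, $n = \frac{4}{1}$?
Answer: $-300 + \frac{150 \sqrt{13}}{13} \approx -258.4$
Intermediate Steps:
$n = 4$ ($n = 4 \cdot 1 = 4$)
$j{\left(M,P \right)} = 11$ ($j{\left(M,P \right)} = 7 + 4 = 11$)
$a{\left(m \right)} = \sqrt{11 + m}$ ($a{\left(m \right)} = \sqrt{m + 11} = \sqrt{11 + m}$)
$r{\left(L \right)} = \frac{1}{\sqrt{11 + L}}$
$150 \left(r{\left(2 \right)} + \left(7 \cdot 0 - 2\right)\right) = 150 \left(\frac{1}{\sqrt{11 + 2}} + \left(7 \cdot 0 - 2\right)\right) = 150 \left(\frac{1}{\sqrt{13}} + \left(0 - 2\right)\right) = 150 \left(\frac{\sqrt{13}}{13} - 2\right) = 150 \left(-2 + \frac{\sqrt{13}}{13}\right) = -300 + \frac{150 \sqrt{13}}{13}$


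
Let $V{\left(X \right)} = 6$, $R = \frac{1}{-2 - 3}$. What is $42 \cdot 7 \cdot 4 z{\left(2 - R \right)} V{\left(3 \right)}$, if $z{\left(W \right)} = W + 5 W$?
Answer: $\frac{465696}{5} \approx 93139.0$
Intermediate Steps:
$R = - \frac{1}{5}$ ($R = \frac{1}{-5} = - \frac{1}{5} \approx -0.2$)
$z{\left(W \right)} = 6 W$
$42 \cdot 7 \cdot 4 z{\left(2 - R \right)} V{\left(3 \right)} = 42 \cdot 7 \cdot 4 \cdot 6 \left(2 - - \frac{1}{5}\right) 6 = 42 \cdot 28 \cdot 6 \left(2 + \frac{1}{5}\right) 6 = 1176 \cdot 6 \cdot \frac{11}{5} \cdot 6 = 1176 \cdot \frac{66}{5} \cdot 6 = 1176 \cdot \frac{396}{5} = \frac{465696}{5}$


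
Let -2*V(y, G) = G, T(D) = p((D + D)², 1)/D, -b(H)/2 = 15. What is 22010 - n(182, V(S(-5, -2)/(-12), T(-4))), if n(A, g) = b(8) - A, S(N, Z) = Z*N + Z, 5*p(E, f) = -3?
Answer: 22222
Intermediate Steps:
p(E, f) = -⅗ (p(E, f) = (⅕)*(-3) = -⅗)
b(H) = -30 (b(H) = -2*15 = -30)
S(N, Z) = Z + N*Z (S(N, Z) = N*Z + Z = Z + N*Z)
T(D) = -3/(5*D)
V(y, G) = -G/2
n(A, g) = -30 - A
22010 - n(182, V(S(-5, -2)/(-12), T(-4))) = 22010 - (-30 - 1*182) = 22010 - (-30 - 182) = 22010 - 1*(-212) = 22010 + 212 = 22222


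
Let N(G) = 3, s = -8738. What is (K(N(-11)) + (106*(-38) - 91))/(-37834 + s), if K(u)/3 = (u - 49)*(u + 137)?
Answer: 7813/15524 ≈ 0.50329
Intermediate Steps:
K(u) = 3*(-49 + u)*(137 + u) (K(u) = 3*((u - 49)*(u + 137)) = 3*((-49 + u)*(137 + u)) = 3*(-49 + u)*(137 + u))
(K(N(-11)) + (106*(-38) - 91))/(-37834 + s) = ((-20139 + 3*3**2 + 264*3) + (106*(-38) - 91))/(-37834 - 8738) = ((-20139 + 3*9 + 792) + (-4028 - 91))/(-46572) = ((-20139 + 27 + 792) - 4119)*(-1/46572) = (-19320 - 4119)*(-1/46572) = -23439*(-1/46572) = 7813/15524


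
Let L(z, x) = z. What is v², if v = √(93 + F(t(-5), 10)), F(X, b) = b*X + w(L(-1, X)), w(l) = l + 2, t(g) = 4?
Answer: 134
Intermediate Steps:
w(l) = 2 + l
F(X, b) = 1 + X*b (F(X, b) = b*X + (2 - 1) = X*b + 1 = 1 + X*b)
v = √134 (v = √(93 + (1 + 4*10)) = √(93 + (1 + 40)) = √(93 + 41) = √134 ≈ 11.576)
v² = (√134)² = 134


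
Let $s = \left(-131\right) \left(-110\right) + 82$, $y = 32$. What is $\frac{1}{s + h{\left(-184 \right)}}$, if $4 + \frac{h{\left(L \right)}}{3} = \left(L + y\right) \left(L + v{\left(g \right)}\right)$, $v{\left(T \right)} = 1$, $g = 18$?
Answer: $\frac{1}{97928} \approx 1.0212 \cdot 10^{-5}$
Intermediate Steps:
$h{\left(L \right)} = -12 + 3 \left(1 + L\right) \left(32 + L\right)$ ($h{\left(L \right)} = -12 + 3 \left(L + 32\right) \left(L + 1\right) = -12 + 3 \left(32 + L\right) \left(1 + L\right) = -12 + 3 \left(1 + L\right) \left(32 + L\right)$)
$s = 14492$ ($s = 14410 + 82 = 14492$)
$\frac{1}{s + h{\left(-184 \right)}} = \frac{1}{14492 + \left(84 + 3 \left(-184\right)^{2} + 99 \left(-184\right)\right)} = \frac{1}{14492 + \left(84 + 3 \cdot 33856 - 18216\right)} = \frac{1}{14492 + \left(84 + 101568 - 18216\right)} = \frac{1}{14492 + 83436} = \frac{1}{97928}$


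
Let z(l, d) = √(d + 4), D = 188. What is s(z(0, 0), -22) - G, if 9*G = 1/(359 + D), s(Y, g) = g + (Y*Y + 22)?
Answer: 19691/4923 ≈ 3.9998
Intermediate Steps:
z(l, d) = √(4 + d)
s(Y, g) = 22 + g + Y² (s(Y, g) = g + (Y² + 22) = g + (22 + Y²) = 22 + g + Y²)
G = 1/4923 (G = 1/(9*(359 + 188)) = (⅑)/547 = (⅑)*(1/547) = 1/4923 ≈ 0.00020313)
s(z(0, 0), -22) - G = (22 - 22 + (√(4 + 0))²) - 1*1/4923 = (22 - 22 + (√4)²) - 1/4923 = (22 - 22 + 2²) - 1/4923 = (22 - 22 + 4) - 1/4923 = 4 - 1/4923 = 19691/4923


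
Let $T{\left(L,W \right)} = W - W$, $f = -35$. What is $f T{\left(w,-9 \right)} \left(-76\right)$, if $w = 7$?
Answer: $0$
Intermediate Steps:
$T{\left(L,W \right)} = 0$
$f T{\left(w,-9 \right)} \left(-76\right) = \left(-35\right) 0 \left(-76\right) = 0 \left(-76\right) = 0$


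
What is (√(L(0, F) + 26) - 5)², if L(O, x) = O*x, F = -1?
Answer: (5 - √26)² ≈ 0.0098049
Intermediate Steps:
(√(L(0, F) + 26) - 5)² = (√(0*(-1) + 26) - 5)² = (√(0 + 26) - 5)² = (√26 - 5)² = (-5 + √26)²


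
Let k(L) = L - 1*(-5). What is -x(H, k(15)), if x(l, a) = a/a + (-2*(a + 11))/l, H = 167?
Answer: -105/167 ≈ -0.62874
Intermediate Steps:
k(L) = 5 + L (k(L) = L + 5 = 5 + L)
x(l, a) = 1 + (-22 - 2*a)/l (x(l, a) = 1 + (-2*(11 + a))/l = 1 + (-22 - 2*a)/l)
-x(H, k(15)) = -(-22 + 167 - 2*(5 + 15))/167 = -(-22 + 167 - 2*20)/167 = -(-22 + 167 - 40)/167 = -105/167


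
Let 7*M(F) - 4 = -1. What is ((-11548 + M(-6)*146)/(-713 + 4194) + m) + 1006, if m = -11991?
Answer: -267751893/24367 ≈ -10988.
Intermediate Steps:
M(F) = 3/7 (M(F) = 4/7 + (⅐)*(-1) = 4/7 - ⅐ = 3/7)
((-11548 + M(-6)*146)/(-713 + 4194) + m) + 1006 = ((-11548 + (3/7)*146)/(-713 + 4194) - 11991) + 1006 = ((-11548 + 438/7)/3481 - 11991) + 1006 = (-80398/7*1/3481 - 11991) + 1006 = (-80398/24367 - 11991) + 1006 = -292265095/24367 + 1006 = -267751893/24367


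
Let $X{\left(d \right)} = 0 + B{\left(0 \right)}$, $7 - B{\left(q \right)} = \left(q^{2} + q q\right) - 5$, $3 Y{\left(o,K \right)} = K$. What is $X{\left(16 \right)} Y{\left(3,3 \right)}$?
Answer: $12$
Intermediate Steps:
$Y{\left(o,K \right)} = \frac{K}{3}$
$B{\left(q \right)} = 12 - 2 q^{2}$ ($B{\left(q \right)} = 7 - \left(\left(q^{2} + q q\right) - 5\right) = 7 - \left(\left(q^{2} + q^{2}\right) - 5\right) = 7 - \left(2 q^{2} - 5\right) = 7 - \left(-5 + 2 q^{2}\right) = 12 - 2 q^{2}$)
$X{\left(d \right)} = 12$ ($X{\left(d \right)} = 0 + \left(12 - 2 \cdot 0^{2}\right) = 0 + \left(12 - 0\right) = 0 + \left(12 + 0\right) = 0 + 12 = 12$)
$X{\left(16 \right)} Y{\left(3,3 \right)} = 12 \cdot \frac{1}{3} \cdot 3 = 12 \cdot 1 = 12$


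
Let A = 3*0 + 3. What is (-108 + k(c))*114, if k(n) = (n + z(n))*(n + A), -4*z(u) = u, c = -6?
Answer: -10773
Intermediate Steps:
A = 3 (A = 0 + 3 = 3)
z(u) = -u/4
k(n) = 3*n*(3 + n)/4 (k(n) = (n - n/4)*(n + 3) = (3*n/4)*(3 + n) = 3*n*(3 + n)/4)
(-108 + k(c))*114 = (-108 + (3/4)*(-6)*(3 - 6))*114 = (-108 + (3/4)*(-6)*(-3))*114 = (-108 + 27/2)*114 = -189/2*114 = -10773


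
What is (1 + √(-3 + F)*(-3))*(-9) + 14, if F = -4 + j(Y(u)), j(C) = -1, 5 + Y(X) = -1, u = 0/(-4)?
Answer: 5 + 54*I*√2 ≈ 5.0 + 76.368*I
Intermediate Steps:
u = 0 (u = 0*(-¼) = 0)
Y(X) = -6 (Y(X) = -5 - 1 = -6)
F = -5 (F = -4 - 1 = -5)
(1 + √(-3 + F)*(-3))*(-9) + 14 = (1 + √(-3 - 5)*(-3))*(-9) + 14 = (1 + √(-8)*(-3))*(-9) + 14 = (1 + (2*I*√2)*(-3))*(-9) + 14 = (1 - 6*I*√2)*(-9) + 14 = (-9 + 54*I*√2) + 14 = 5 + 54*I*√2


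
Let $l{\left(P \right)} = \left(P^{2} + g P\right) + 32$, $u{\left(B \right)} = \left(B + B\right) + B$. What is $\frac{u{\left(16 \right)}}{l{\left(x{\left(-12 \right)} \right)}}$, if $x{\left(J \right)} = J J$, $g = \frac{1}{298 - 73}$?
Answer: $\frac{25}{10817} \approx 0.0023112$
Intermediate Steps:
$g = \frac{1}{225} \approx 0.0044444$
$u{\left(B \right)} = 3 B$ ($u{\left(B \right)} = 2 B + B = 3 B$)
$x{\left(J \right)} = J^{2}$
$l{\left(P \right)} = 32 + P^{2} + \frac{P}{225}$ ($l{\left(P \right)} = \left(P^{2} + \frac{P}{225}\right) + 32 = 32 + P^{2} + \frac{P}{225}$)
$\frac{u{\left(16 \right)}}{l{\left(x{\left(-12 \right)} \right)}} = \frac{3 \cdot 16}{32 + \left(\left(-12\right)^{2}\right)^{2} + \frac{\left(-12\right)^{2}}{225}} = \frac{48}{32 + 144^{2} + \frac{1}{225} \cdot 144} = \frac{48}{32 + 20736 + \frac{16}{25}} = \frac{48}{\frac{519216}{25}} = 48 \cdot \frac{25}{519216} = \frac{25}{10817}$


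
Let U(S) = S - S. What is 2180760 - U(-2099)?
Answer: 2180760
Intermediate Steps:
U(S) = 0
2180760 - U(-2099) = 2180760 - 1*0 = 2180760 + 0 = 2180760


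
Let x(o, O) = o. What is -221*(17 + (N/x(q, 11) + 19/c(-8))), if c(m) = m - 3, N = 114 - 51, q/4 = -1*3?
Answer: -97461/44 ≈ -2215.0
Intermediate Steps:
q = -12 (q = 4*(-1*3) = 4*(-3) = -12)
N = 63
c(m) = -3 + m
-221*(17 + (N/x(q, 11) + 19/c(-8))) = -221*(17 + (63/(-12) + 19/(-3 - 8))) = -221*(17 + (63*(-1/12) + 19/(-11))) = -221*(17 + (-21/4 + 19*(-1/11))) = -221*(17 + (-21/4 - 19/11)) = -221*(17 - 307/44) = -221*441/44 = -97461/44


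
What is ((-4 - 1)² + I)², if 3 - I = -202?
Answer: 52900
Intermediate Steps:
I = 205 (I = 3 - 1*(-202) = 3 + 202 = 205)
((-4 - 1)² + I)² = ((-4 - 1)² + 205)² = ((-5)² + 205)² = (25 + 205)² = 230² = 52900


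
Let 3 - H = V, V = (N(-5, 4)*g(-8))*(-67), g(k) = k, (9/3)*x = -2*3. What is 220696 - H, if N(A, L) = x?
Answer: 219621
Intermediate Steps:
x = -2 (x = (-2*3)/3 = (⅓)*(-6) = -2)
N(A, L) = -2
V = -1072 (V = -2*(-8)*(-67) = 16*(-67) = -1072)
H = 1075 (H = 3 - 1*(-1072) = 3 + 1072 = 1075)
220696 - H = 220696 - 1*1075 = 220696 - 1075 = 219621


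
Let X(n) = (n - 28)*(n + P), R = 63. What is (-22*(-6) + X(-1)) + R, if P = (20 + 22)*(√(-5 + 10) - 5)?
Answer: 6314 - 1218*√5 ≈ 3590.5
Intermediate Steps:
P = -210 + 42*√5 (P = 42*(√5 - 5) = 42*(-5 + √5) = -210 + 42*√5 ≈ -116.09)
X(n) = (-28 + n)*(-210 + n + 42*√5) (X(n) = (n - 28)*(n + (-210 + 42*√5)) = (-28 + n)*(-210 + n + 42*√5))
(-22*(-6) + X(-1)) + R = (-22*(-6) + (5880 + (-1)² - 1176*√5 - 238*(-1) + 42*(-1)*√5)) + 63 = (132 + (5880 + 1 - 1176*√5 + 238 - 42*√5)) + 63 = (132 + (6119 - 1218*√5)) + 63 = (6251 - 1218*√5) + 63 = 6314 - 1218*√5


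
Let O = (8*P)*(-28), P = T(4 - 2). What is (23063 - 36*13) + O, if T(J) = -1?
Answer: 22819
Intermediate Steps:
P = -1
O = 224 (O = (8*(-1))*(-28) = -8*(-28) = 224)
(23063 - 36*13) + O = (23063 - 36*13) + 224 = (23063 - 468) + 224 = 22595 + 224 = 22819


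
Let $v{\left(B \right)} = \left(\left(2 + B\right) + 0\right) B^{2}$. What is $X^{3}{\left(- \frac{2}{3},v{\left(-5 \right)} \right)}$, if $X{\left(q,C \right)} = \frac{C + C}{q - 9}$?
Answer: $\frac{91125000}{24389} \approx 3736.3$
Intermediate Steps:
$v{\left(B \right)} = B^{2} \left(2 + B\right)$ ($v{\left(B \right)} = \left(2 + B\right) B^{2} = B^{2} \left(2 + B\right)$)
$X{\left(q,C \right)} = \frac{2 C}{-9 + q}$
$X^{3}{\left(- \frac{2}{3},v{\left(-5 \right)} \right)} = \left(\frac{2 \left(-5\right)^{2} \left(2 - 5\right)}{-9 - \frac{2}{3}}\right)^{3} = \left(\frac{2 \cdot 25 \left(-3\right)}{-9 - \frac{2}{3}}\right)^{3} = \left(2 \left(-75\right) \frac{1}{-9 - \frac{2}{3}}\right)^{3} = \left(2 \left(-75\right) \frac{1}{- \frac{29}{3}}\right)^{3} = \left(2 \left(-75\right) \left(- \frac{3}{29}\right)\right)^{3} = \left(\frac{450}{29}\right)^{3} = \frac{91125000}{24389}$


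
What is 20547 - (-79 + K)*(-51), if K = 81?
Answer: 20649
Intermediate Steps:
20547 - (-79 + K)*(-51) = 20547 - (-79 + 81)*(-51) = 20547 - 2*(-51) = 20547 - 1*(-102) = 20547 + 102 = 20649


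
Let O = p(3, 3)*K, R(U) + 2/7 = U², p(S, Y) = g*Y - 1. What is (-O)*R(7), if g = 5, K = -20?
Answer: 13640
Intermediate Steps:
p(S, Y) = -1 + 5*Y (p(S, Y) = 5*Y - 1 = -1 + 5*Y)
R(U) = -2/7 + U²
O = -280 (O = (-1 + 5*3)*(-20) = (-1 + 15)*(-20) = 14*(-20) = -280)
(-O)*R(7) = (-1*(-280))*(-2/7 + 7²) = 280*(-2/7 + 49) = 280*(341/7) = 13640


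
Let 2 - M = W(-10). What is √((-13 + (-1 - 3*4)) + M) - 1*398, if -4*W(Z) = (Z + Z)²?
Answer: -398 + 2*√19 ≈ -389.28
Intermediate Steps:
W(Z) = -Z² (W(Z) = -(Z + Z)²/4 = -4*Z²/4 = -Z²)
M = 102 (M = 2 - (-1)*(-10)² = 2 - (-1)*100 = 2 - 1*(-100) = 2 + 100 = 102)
√((-13 + (-1 - 3*4)) + M) - 1*398 = √((-13 + (-1 - 3*4)) + 102) - 1*398 = √((-13 + (-1 - 12)) + 102) - 398 = √((-13 - 13) + 102) - 398 = √(-26 + 102) - 398 = √76 - 398 = 2*√19 - 398 = -398 + 2*√19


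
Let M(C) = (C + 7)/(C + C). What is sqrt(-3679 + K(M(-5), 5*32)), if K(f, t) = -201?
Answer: 2*I*sqrt(970) ≈ 62.29*I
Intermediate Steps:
M(C) = (7 + C)/(2*C) (M(C) = (7 + C)/((2*C)) = (7 + C)*(1/(2*C)) = (7 + C)/(2*C))
sqrt(-3679 + K(M(-5), 5*32)) = sqrt(-3679 - 201) = sqrt(-3880) = 2*I*sqrt(970)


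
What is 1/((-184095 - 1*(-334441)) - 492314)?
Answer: -1/341968 ≈ -2.9243e-6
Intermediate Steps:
1/((-184095 - 1*(-334441)) - 492314) = 1/((-184095 + 334441) - 492314) = 1/(150346 - 492314) = 1/(-341968) = -1/341968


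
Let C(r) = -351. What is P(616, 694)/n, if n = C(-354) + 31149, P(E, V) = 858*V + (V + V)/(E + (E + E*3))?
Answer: 458498387/23714460 ≈ 19.334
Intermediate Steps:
P(E, V) = 858*V + 2*V/(5*E) (P(E, V) = 858*V + (2*V)/(E + (E + 3*E)) = 858*V + (2*V)/(E + 4*E) = 858*V + (2*V)/((5*E)) = 858*V + (2*V)*(1/(5*E)) = 858*V + 2*V/(5*E))
n = 30798 (n = -351 + 31149 = 30798)
P(616, 694)/n = (858*694 + (⅖)*694/616)/30798 = (595452 + (⅖)*694*(1/616))*(1/30798) = (595452 + 347/770)*(1/30798) = (458498387/770)*(1/30798) = 458498387/23714460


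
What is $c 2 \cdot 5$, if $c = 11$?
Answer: $110$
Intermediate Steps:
$c 2 \cdot 5 = 11 \cdot 2 \cdot 5 = 22 \cdot 5 = 110$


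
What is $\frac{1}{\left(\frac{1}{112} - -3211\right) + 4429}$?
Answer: $\frac{112}{855681} \approx 0.00013089$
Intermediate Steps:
$\frac{1}{\left(\frac{1}{112} - -3211\right) + 4429} = \frac{1}{\left(\frac{1}{112} + 3211\right) + 4429} = \frac{1}{\frac{359633}{112} + 4429} = \frac{1}{\frac{855681}{112}} = \frac{112}{855681}$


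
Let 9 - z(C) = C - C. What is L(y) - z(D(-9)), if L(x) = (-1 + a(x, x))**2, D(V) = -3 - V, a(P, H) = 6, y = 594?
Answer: 16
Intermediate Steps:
z(C) = 9 (z(C) = 9 - (C - C) = 9 - 1*0 = 9 + 0 = 9)
L(x) = 25 (L(x) = (-1 + 6)**2 = 5**2 = 25)
L(y) - z(D(-9)) = 25 - 1*9 = 25 - 9 = 16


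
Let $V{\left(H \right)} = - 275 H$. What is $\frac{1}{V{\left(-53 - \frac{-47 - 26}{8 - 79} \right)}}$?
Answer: $\frac{71}{1054900} \approx 6.7305 \cdot 10^{-5}$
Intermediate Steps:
$\frac{1}{V{\left(-53 - \frac{-47 - 26}{8 - 79} \right)}} = \frac{1}{\left(-275\right) \left(-53 - \frac{-47 - 26}{8 - 79}\right)} = \frac{1}{\left(-275\right) \left(-53 - - \frac{73}{-71}\right)} = \frac{1}{\left(-275\right) \left(-53 - \left(-73\right) \left(- \frac{1}{71}\right)\right)} = \frac{1}{\left(-275\right) \left(-53 - \frac{73}{71}\right)} = \frac{1}{\left(-275\right) \left(- \frac{3836}{71}\right)} = \frac{1}{\frac{1054900}{71}} = \frac{71}{1054900}$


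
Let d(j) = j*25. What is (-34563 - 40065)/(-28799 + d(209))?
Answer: 12438/3929 ≈ 3.1657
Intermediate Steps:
d(j) = 25*j
(-34563 - 40065)/(-28799 + d(209)) = (-34563 - 40065)/(-28799 + 25*209) = -74628/(-28799 + 5225) = -74628/(-23574) = -74628*(-1/23574) = 12438/3929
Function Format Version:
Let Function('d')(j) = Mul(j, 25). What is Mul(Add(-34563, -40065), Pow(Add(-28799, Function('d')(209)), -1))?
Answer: Rational(12438, 3929) ≈ 3.1657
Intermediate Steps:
Function('d')(j) = Mul(25, j)
Mul(Add(-34563, -40065), Pow(Add(-28799, Function('d')(209)), -1)) = Mul(Add(-34563, -40065), Pow(Add(-28799, Mul(25, 209)), -1)) = Mul(-74628, Pow(Add(-28799, 5225), -1)) = Mul(-74628, Pow(-23574, -1)) = Mul(-74628, Rational(-1, 23574)) = Rational(12438, 3929)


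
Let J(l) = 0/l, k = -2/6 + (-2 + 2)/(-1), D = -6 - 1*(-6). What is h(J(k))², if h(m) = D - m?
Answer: 0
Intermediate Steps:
D = 0 (D = -6 + 6 = 0)
k = -⅓ (k = -2*⅙ + 0*(-1) = -⅓ + 0 = -⅓ ≈ -0.33333)
J(l) = 0
h(m) = -m (h(m) = 0 - m = -m)
h(J(k))² = (-1*0)² = 0² = 0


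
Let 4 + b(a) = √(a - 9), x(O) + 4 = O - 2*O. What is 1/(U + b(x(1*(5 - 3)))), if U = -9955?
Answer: -9959/99181696 - I*√15/99181696 ≈ -0.00010041 - 3.9049e-8*I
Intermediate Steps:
x(O) = -4 - O (x(O) = -4 + (O - 2*O) = -4 - O)
b(a) = -4 + √(-9 + a) (b(a) = -4 + √(a - 9) = -4 + √(-9 + a))
1/(U + b(x(1*(5 - 3)))) = 1/(-9955 + (-4 + √(-9 + (-4 - (5 - 3))))) = 1/(-9955 + (-4 + √(-9 + (-4 - 2)))) = 1/(-9955 + (-4 + √(-9 - 6))) = 1/(-9955 + (-4 + √(-15))) = 1/(-9955 + (-4 + I*√15)) = 1/(-9959 + I*√15)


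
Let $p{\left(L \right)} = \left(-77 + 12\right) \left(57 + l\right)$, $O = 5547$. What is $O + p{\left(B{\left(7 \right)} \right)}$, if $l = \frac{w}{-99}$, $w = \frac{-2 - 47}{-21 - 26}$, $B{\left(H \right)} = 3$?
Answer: $\frac{8574011}{4653} \approx 1842.7$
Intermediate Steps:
$w = \frac{49}{47}$ ($w = - \frac{49}{-47} = \left(-49\right) \left(- \frac{1}{47}\right) = \frac{49}{47} \approx 1.0426$)
$l = - \frac{49}{4653}$ ($l = \frac{49}{47 \left(-99\right)} = \frac{49}{47} \left(- \frac{1}{99}\right) = - \frac{49}{4653} \approx -0.010531$)
$p{\left(L \right)} = - \frac{17236180}{4653}$ ($p{\left(L \right)} = \left(-77 + 12\right) \left(57 - \frac{49}{4653}\right) = \left(-65\right) \frac{265172}{4653} = - \frac{17236180}{4653}$)
$O + p{\left(B{\left(7 \right)} \right)} = 5547 - \frac{17236180}{4653} = \frac{8574011}{4653}$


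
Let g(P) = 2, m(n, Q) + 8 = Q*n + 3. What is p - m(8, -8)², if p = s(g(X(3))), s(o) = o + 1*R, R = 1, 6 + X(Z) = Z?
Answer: -4758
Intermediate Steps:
X(Z) = -6 + Z
m(n, Q) = -5 + Q*n (m(n, Q) = -8 + (Q*n + 3) = -8 + (3 + Q*n) = -5 + Q*n)
s(o) = 1 + o (s(o) = o + 1*1 = o + 1 = 1 + o)
p = 3 (p = 1 + 2 = 3)
p - m(8, -8)² = 3 - (-5 - 8*8)² = 3 - (-5 - 64)² = 3 - 1*(-69)² = 3 - 1*4761 = 3 - 4761 = -4758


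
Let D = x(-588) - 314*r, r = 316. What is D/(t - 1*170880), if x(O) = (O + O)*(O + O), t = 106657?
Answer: -1283752/64223 ≈ -19.989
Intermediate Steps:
x(O) = 4*O**2 (x(O) = (2*O)*(2*O) = 4*O**2)
D = 1283752 (D = 4*(-588)**2 - 314*316 = 4*345744 - 99224 = 1382976 - 99224 = 1283752)
D/(t - 1*170880) = 1283752/(106657 - 1*170880) = 1283752/(106657 - 170880) = 1283752/(-64223) = 1283752*(-1/64223) = -1283752/64223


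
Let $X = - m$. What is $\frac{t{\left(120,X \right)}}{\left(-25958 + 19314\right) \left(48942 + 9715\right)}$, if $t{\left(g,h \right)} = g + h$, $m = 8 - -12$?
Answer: $- \frac{25}{97429277} \approx -2.566 \cdot 10^{-7}$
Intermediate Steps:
$m = 20$ ($m = 8 + 12 = 20$)
$X = -20$ ($X = \left(-1\right) 20 = -20$)
$\frac{t{\left(120,X \right)}}{\left(-25958 + 19314\right) \left(48942 + 9715\right)} = \frac{120 - 20}{\left(-25958 + 19314\right) \left(48942 + 9715\right)} = \frac{100}{\left(-6644\right) 58657} = \frac{100}{-389717108} = 100 \left(- \frac{1}{389717108}\right) = - \frac{25}{97429277}$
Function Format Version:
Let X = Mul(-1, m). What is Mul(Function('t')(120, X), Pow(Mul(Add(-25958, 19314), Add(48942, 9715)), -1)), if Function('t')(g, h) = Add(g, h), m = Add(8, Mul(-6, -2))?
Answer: Rational(-25, 97429277) ≈ -2.5660e-7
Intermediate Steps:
m = 20 (m = Add(8, 12) = 20)
X = -20 (X = Mul(-1, 20) = -20)
Mul(Function('t')(120, X), Pow(Mul(Add(-25958, 19314), Add(48942, 9715)), -1)) = Mul(Add(120, -20), Pow(Mul(Add(-25958, 19314), Add(48942, 9715)), -1)) = Mul(100, Pow(Mul(-6644, 58657), -1)) = Mul(100, Pow(-389717108, -1)) = Mul(100, Rational(-1, 389717108)) = Rational(-25, 97429277)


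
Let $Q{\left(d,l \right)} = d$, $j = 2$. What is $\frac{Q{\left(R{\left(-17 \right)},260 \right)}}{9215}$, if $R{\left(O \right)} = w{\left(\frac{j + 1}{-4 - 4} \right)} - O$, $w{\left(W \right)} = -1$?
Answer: $\frac{16}{9215} \approx 0.0017363$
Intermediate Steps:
$R{\left(O \right)} = -1 - O$
$\frac{Q{\left(R{\left(-17 \right)},260 \right)}}{9215} = \frac{-1 - -17}{9215} = \left(-1 + 17\right) \frac{1}{9215} = 16 \cdot \frac{1}{9215} = \frac{16}{9215}$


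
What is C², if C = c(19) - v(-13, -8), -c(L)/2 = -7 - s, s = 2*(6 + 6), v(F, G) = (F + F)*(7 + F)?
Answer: 8836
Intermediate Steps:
v(F, G) = 2*F*(7 + F) (v(F, G) = (2*F)*(7 + F) = 2*F*(7 + F))
s = 24 (s = 2*12 = 24)
c(L) = 62 (c(L) = -2*(-7 - 1*24) = -2*(-7 - 24) = -2*(-31) = 62)
C = -94 (C = 62 - 2*(-13)*(7 - 13) = 62 - 2*(-13)*(-6) = 62 - 1*156 = 62 - 156 = -94)
C² = (-94)² = 8836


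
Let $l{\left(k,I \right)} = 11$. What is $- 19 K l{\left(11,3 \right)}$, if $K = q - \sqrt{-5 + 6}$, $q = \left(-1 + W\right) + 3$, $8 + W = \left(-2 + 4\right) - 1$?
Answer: $1254$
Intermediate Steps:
$W = -7$ ($W = -8 + \left(\left(-2 + 4\right) - 1\right) = -8 + \left(2 - 1\right) = -8 + 1 = -7$)
$q = -5$ ($q = \left(-1 - 7\right) + 3 = -8 + 3 = -5$)
$K = -6$ ($K = -5 - \sqrt{-5 + 6} = -5 - \sqrt{1} = -5 - 1 = -6$)
$- 19 K l{\left(11,3 \right)} = \left(-19\right) \left(-6\right) 11 = 114 \cdot 11 = 1254$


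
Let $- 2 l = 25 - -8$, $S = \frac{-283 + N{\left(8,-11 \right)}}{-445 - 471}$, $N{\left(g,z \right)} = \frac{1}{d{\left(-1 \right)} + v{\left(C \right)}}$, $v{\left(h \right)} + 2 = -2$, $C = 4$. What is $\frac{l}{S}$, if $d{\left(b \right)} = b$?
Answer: $- \frac{12595}{236} \approx -53.369$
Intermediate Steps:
$v{\left(h \right)} = -4$ ($v{\left(h \right)} = -2 - 2 = -4$)
$N{\left(g,z \right)} = - \frac{1}{5}$ ($N{\left(g,z \right)} = \frac{1}{-1 - 4} = \frac{1}{-5} = - \frac{1}{5}$)
$S = \frac{354}{1145}$ ($S = \frac{-283 - \frac{1}{5}}{-445 - 471} = - \frac{1416}{5 \left(-916\right)} = \left(- \frac{1416}{5}\right) \left(- \frac{1}{916}\right) = \frac{354}{1145} \approx 0.30917$)
$l = - \frac{33}{2}$ ($l = - \frac{25 - -8}{2} = - \frac{25 + 8}{2} = \left(- \frac{1}{2}\right) 33 = - \frac{33}{2} \approx -16.5$)
$\frac{l}{S} = - \frac{33}{2 \cdot \frac{354}{1145}} = \left(- \frac{33}{2}\right) \frac{1145}{354} = - \frac{12595}{236}$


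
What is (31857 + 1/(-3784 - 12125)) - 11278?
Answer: 327391310/15909 ≈ 20579.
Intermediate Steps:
(31857 + 1/(-3784 - 12125)) - 11278 = (31857 + 1/(-15909)) - 11278 = (31857 - 1/15909) - 11278 = 506813012/15909 - 11278 = 327391310/15909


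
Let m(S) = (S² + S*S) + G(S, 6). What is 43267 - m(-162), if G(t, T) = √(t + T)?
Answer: -9221 - 2*I*√39 ≈ -9221.0 - 12.49*I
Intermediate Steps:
G(t, T) = √(T + t)
m(S) = √(6 + S) + 2*S² (m(S) = (S² + S*S) + √(6 + S) = (S² + S²) + √(6 + S) = 2*S² + √(6 + S) = √(6 + S) + 2*S²)
43267 - m(-162) = 43267 - (√(6 - 162) + 2*(-162)²) = 43267 - (√(-156) + 2*26244) = 43267 - (2*I*√39 + 52488) = 43267 - (52488 + 2*I*√39) = 43267 + (-52488 - 2*I*√39) = -9221 - 2*I*√39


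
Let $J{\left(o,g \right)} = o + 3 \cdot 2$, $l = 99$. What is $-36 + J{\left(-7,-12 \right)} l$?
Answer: $-135$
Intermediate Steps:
$J{\left(o,g \right)} = 6 + o$ ($J{\left(o,g \right)} = o + 6 = 6 + o$)
$-36 + J{\left(-7,-12 \right)} l = -36 + \left(6 - 7\right) 99 = -36 - 99 = -135$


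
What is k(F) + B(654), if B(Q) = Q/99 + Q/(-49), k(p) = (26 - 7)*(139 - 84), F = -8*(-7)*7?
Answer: 1678865/1617 ≈ 1038.3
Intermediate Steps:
F = 392 (F = 56*7 = 392)
k(p) = 1045 (k(p) = 19*55 = 1045)
B(Q) = -50*Q/4851 (B(Q) = Q*(1/99) + Q*(-1/49) = Q/99 - Q/49 = -50*Q/4851)
k(F) + B(654) = 1045 - 50/4851*654 = 1045 - 10900/1617 = 1678865/1617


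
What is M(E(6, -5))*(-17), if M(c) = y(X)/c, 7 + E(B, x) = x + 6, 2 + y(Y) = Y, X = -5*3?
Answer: -289/6 ≈ -48.167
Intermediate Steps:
X = -15
y(Y) = -2 + Y
E(B, x) = -1 + x (E(B, x) = -7 + (x + 6) = -7 + (6 + x) = -1 + x)
M(c) = -17/c (M(c) = (-2 - 15)/c = -17/c)
M(E(6, -5))*(-17) = -17/(-1 - 5)*(-17) = -17/(-6)*(-17) = -17*(-⅙)*(-17) = (17/6)*(-17) = -289/6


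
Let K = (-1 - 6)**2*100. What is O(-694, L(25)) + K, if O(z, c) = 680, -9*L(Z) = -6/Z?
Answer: 5580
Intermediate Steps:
L(Z) = 2/(3*Z) (L(Z) = -(-2)/(3*Z) = 2/(3*Z))
K = 4900 (K = (-7)**2*100 = 49*100 = 4900)
O(-694, L(25)) + K = 680 + 4900 = 5580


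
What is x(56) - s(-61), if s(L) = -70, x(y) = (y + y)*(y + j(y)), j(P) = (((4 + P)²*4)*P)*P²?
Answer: 283233491142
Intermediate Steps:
j(P) = 4*P³*(4 + P)² (j(P) = ((4*(4 + P)²)*P)*P² = (4*P*(4 + P)²)*P² = 4*P³*(4 + P)²)
x(y) = 2*y*(y + 4*y³*(4 + y)²) (x(y) = (y + y)*(y + 4*y³*(4 + y)²) = (2*y)*(y + 4*y³*(4 + y)²) = 2*y*(y + 4*y³*(4 + y)²))
x(56) - s(-61) = 56²*(2 + 8*56²*(4 + 56)²) - 1*(-70) = 3136*(2 + 8*3136*60²) + 70 = 3136*(2 + 8*3136*3600) + 70 = 3136*(2 + 90316800) + 70 = 3136*90316802 + 70 = 283233491072 + 70 = 283233491142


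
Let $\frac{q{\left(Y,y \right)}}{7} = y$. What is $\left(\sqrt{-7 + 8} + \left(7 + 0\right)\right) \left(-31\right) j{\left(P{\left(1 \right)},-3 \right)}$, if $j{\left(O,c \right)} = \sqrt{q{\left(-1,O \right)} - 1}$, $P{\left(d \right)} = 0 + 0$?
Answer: $- 248 i \approx - 248.0 i$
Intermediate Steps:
$q{\left(Y,y \right)} = 7 y$
$P{\left(d \right)} = 0$
$j{\left(O,c \right)} = \sqrt{-1 + 7 O}$ ($j{\left(O,c \right)} = \sqrt{7 O - 1} = \sqrt{-1 + 7 O}$)
$\left(\sqrt{-7 + 8} + \left(7 + 0\right)\right) \left(-31\right) j{\left(P{\left(1 \right)},-3 \right)} = \left(\sqrt{-7 + 8} + \left(7 + 0\right)\right) \left(-31\right) \sqrt{-1 + 7 \cdot 0} = \left(\sqrt{1} + 7\right) \left(-31\right) \sqrt{-1 + 0} = \left(1 + 7\right) \left(-31\right) \sqrt{-1} = 8 \left(-31\right) i = - 248 i$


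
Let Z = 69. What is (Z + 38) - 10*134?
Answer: -1233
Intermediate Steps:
(Z + 38) - 10*134 = (69 + 38) - 10*134 = 107 - 1340 = -1233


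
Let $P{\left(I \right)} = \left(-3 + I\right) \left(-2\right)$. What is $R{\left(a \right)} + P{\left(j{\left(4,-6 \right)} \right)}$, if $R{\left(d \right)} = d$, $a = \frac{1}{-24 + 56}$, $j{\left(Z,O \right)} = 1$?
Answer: $\frac{129}{32} \approx 4.0313$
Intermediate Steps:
$a = \frac{1}{32} \approx 0.03125$
$P{\left(I \right)} = 6 - 2 I$
$R{\left(a \right)} + P{\left(j{\left(4,-6 \right)} \right)} = \frac{1}{32} + \left(6 - 2\right) = \frac{1}{32} + 4 = \frac{129}{32}$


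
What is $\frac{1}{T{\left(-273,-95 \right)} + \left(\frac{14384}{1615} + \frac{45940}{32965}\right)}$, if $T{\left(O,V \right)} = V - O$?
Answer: $\frac{560405}{105524318} \approx 0.0053107$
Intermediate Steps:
$\frac{1}{T{\left(-273,-95 \right)} + \left(\frac{14384}{1615} + \frac{45940}{32965}\right)} = \frac{1}{\left(-95 - -273\right) + \left(\frac{14384}{1615} + \frac{45940}{32965}\right)} = \frac{1}{\left(-95 + 273\right) + \left(14384 \cdot \frac{1}{1615} + 45940 \cdot \frac{1}{32965}\right)} = \frac{1}{178 + \left(\frac{14384}{1615} + \frac{9188}{6593}\right)} = \frac{1}{178 + \frac{5772228}{560405}} = \frac{1}{\frac{105524318}{560405}} = \frac{560405}{105524318}$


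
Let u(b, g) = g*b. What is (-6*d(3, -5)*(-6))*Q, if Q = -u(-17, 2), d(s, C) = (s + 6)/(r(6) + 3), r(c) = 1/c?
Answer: 66096/19 ≈ 3478.7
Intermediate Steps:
u(b, g) = b*g
d(s, C) = 36/19 + 6*s/19 (d(s, C) = (s + 6)/(1/6 + 3) = (6 + s)/(⅙ + 3) = (6 + s)/(19/6) = (6 + s)*(6/19) = 36/19 + 6*s/19)
Q = 34 (Q = -(-17)*2 = -1*(-34) = 34)
(-6*d(3, -5)*(-6))*Q = (-6*(36/19 + (6/19)*3)*(-6))*34 = (-6*(36/19 + 18/19)*(-6))*34 = (-6*54/19*(-6))*34 = -324/19*(-6)*34 = (1944/19)*34 = 66096/19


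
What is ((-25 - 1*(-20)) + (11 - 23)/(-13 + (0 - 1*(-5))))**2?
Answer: 49/4 ≈ 12.250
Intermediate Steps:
((-25 - 1*(-20)) + (11 - 23)/(-13 + (0 - 1*(-5))))**2 = ((-25 + 20) - 12/(-13 + (0 + 5)))**2 = (-5 - 12/(-13 + 5))**2 = (-5 - 12/(-8))**2 = (-5 - 12*(-1/8))**2 = (-5 + 3/2)**2 = (-7/2)**2 = 49/4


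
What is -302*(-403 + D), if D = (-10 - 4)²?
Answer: 62514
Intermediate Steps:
D = 196 (D = (-14)² = 196)
-302*(-403 + D) = -302*(-403 + 196) = -302*(-207) = 62514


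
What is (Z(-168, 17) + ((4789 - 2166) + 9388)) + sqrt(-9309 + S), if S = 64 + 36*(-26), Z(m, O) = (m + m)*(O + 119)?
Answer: -33685 + I*sqrt(10181) ≈ -33685.0 + 100.9*I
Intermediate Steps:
Z(m, O) = 2*m*(119 + O) (Z(m, O) = (2*m)*(119 + O) = 2*m*(119 + O))
S = -872 (S = 64 - 936 = -872)
(Z(-168, 17) + ((4789 - 2166) + 9388)) + sqrt(-9309 + S) = (2*(-168)*(119 + 17) + ((4789 - 2166) + 9388)) + sqrt(-9309 - 872) = (2*(-168)*136 + (2623 + 9388)) + sqrt(-10181) = (-45696 + 12011) + I*sqrt(10181) = -33685 + I*sqrt(10181)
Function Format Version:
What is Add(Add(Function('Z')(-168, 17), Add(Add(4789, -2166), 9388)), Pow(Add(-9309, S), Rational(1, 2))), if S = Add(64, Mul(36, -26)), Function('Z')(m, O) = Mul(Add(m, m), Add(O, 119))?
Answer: Add(-33685, Mul(I, Pow(10181, Rational(1, 2)))) ≈ Add(-33685., Mul(100.90, I))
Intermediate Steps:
Function('Z')(m, O) = Mul(2, m, Add(119, O)) (Function('Z')(m, O) = Mul(Mul(2, m), Add(119, O)) = Mul(2, m, Add(119, O)))
S = -872 (S = Add(64, -936) = -872)
Add(Add(Function('Z')(-168, 17), Add(Add(4789, -2166), 9388)), Pow(Add(-9309, S), Rational(1, 2))) = Add(Add(Mul(2, -168, Add(119, 17)), Add(Add(4789, -2166), 9388)), Pow(Add(-9309, -872), Rational(1, 2))) = Add(Add(Mul(2, -168, 136), Add(2623, 9388)), Pow(-10181, Rational(1, 2))) = Add(Add(-45696, 12011), Mul(I, Pow(10181, Rational(1, 2)))) = Add(-33685, Mul(I, Pow(10181, Rational(1, 2))))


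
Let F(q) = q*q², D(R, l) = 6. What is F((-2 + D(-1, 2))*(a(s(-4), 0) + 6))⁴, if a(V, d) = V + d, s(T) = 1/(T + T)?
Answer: 116191483108948578241/4096 ≈ 2.8367e+16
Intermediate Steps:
s(T) = 1/(2*T)
F(q) = q³
F((-2 + D(-1, 2))*(a(s(-4), 0) + 6))⁴ = (((-2 + 6)*(((½)/(-4) + 0) + 6))³)⁴ = ((4*(((½)*(-¼) + 0) + 6))³)⁴ = ((4*((-⅛ + 0) + 6))³)⁴ = ((4*(-⅛ + 6))³)⁴ = ((4*(47/8))³)⁴ = ((47/2)³)⁴ = (103823/8)⁴ = 116191483108948578241/4096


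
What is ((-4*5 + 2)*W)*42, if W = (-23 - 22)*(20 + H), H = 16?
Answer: 1224720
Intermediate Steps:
W = -1620 (W = (-23 - 22)*(20 + 16) = -45*36 = -1620)
((-4*5 + 2)*W)*42 = ((-4*5 + 2)*(-1620))*42 = ((-20 + 2)*(-1620))*42 = -18*(-1620)*42 = 29160*42 = 1224720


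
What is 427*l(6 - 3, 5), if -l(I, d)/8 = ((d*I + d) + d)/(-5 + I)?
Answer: 42700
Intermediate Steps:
l(I, d) = -8*(2*d + I*d)/(-5 + I) (l(I, d) = -8*((d*I + d) + d)/(-5 + I) = -8*((I*d + d) + d)/(-5 + I) = -8*((d + I*d) + d)/(-5 + I) = -8*(2*d + I*d)/(-5 + I))
427*l(6 - 3, 5) = 427*(-8*5*(2 + (6 - 3))/(-5 + (6 - 3))) = 427*(-8*5*(2 + 3)/(-5 + 3)) = 427*(-8*5*5/(-2)) = 427*(-8*5*(-1/2)*5) = 427*100 = 42700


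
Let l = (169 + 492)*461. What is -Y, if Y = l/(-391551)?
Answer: 304721/391551 ≈ 0.77824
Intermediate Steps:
l = 304721 (l = 661*461 = 304721)
Y = -304721/391551 (Y = 304721/(-391551) = 304721*(-1/391551) = -304721/391551 ≈ -0.77824)
-Y = -1*(-304721/391551) = 304721/391551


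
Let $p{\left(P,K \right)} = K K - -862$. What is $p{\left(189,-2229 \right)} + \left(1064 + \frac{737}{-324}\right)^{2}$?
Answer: $\frac{639992863729}{104976} \approx 6.0966 \cdot 10^{6}$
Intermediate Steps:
$p{\left(P,K \right)} = 862 + K^{2}$ ($p{\left(P,K \right)} = K^{2} + 862 = 862 + K^{2}$)
$p{\left(189,-2229 \right)} + \left(1064 + \frac{737}{-324}\right)^{2} = \left(862 + \left(-2229\right)^{2}\right) + \left(1064 + \frac{737}{-324}\right)^{2} = \left(862 + 4968441\right) + \left(1064 + 737 \left(- \frac{1}{324}\right)\right)^{2} = 4969303 + \left(1064 - \frac{737}{324}\right)^{2} = 4969303 + \left(\frac{343999}{324}\right)^{2} = 4969303 + \frac{118335312001}{104976} = \frac{639992863729}{104976}$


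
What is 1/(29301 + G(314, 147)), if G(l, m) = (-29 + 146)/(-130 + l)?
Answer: 184/5391501 ≈ 3.4128e-5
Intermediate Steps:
G(l, m) = 117/(-130 + l)
1/(29301 + G(314, 147)) = 1/(29301 + 117/(-130 + 314)) = 1/(29301 + 117/184) = 1/(5391501/184) = 184/5391501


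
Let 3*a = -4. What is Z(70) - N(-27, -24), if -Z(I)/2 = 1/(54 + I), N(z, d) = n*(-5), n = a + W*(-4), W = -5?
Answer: 17357/186 ≈ 93.317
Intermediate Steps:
a = -4/3 (a = (1/3)*(-4) = -4/3 ≈ -1.3333)
n = 56/3 (n = -4/3 - 5*(-4) = -4/3 + 20 = 56/3 ≈ 18.667)
N(z, d) = -280/3 (N(z, d) = (56/3)*(-5) = -280/3)
Z(I) = -2/(54 + I)
Z(70) - N(-27, -24) = -2/(54 + 70) - 1*(-280/3) = -2/124 + 280/3 = -2*1/124 + 280/3 = -1/62 + 280/3 = 17357/186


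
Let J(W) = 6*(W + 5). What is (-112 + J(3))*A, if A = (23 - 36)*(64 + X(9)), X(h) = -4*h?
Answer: 23296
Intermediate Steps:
J(W) = 30 + 6*W (J(W) = 6*(5 + W) = 30 + 6*W)
A = -364 (A = (23 - 36)*(64 - 4*9) = -13*(64 - 36) = -13*28 = -364)
(-112 + J(3))*A = (-112 + (30 + 6*3))*(-364) = (-112 + (30 + 18))*(-364) = (-112 + 48)*(-364) = -64*(-364) = 23296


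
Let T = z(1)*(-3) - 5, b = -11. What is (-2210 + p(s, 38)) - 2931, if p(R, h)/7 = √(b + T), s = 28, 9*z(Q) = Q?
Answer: -5141 + 49*I*√3/3 ≈ -5141.0 + 28.29*I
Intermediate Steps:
z(Q) = Q/9
T = -16/3 (T = ((⅑)*1)*(-3) - 5 = (⅑)*(-3) - 5 = -⅓ - 5 = -16/3 ≈ -5.3333)
p(R, h) = 49*I*√3/3 (p(R, h) = 7*√(-11 - 16/3) = 7*√(-49/3) = 7*(7*I*√3/3) = 49*I*√3/3)
(-2210 + p(s, 38)) - 2931 = (-2210 + 49*I*√3/3) - 2931 = -5141 + 49*I*√3/3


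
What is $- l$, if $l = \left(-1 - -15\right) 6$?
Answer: $-84$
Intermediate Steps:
$l = 84$ ($l = \left(-1 + 15\right) 6 = 14 \cdot 6 = 84$)
$- l = \left(-1\right) 84 = -84$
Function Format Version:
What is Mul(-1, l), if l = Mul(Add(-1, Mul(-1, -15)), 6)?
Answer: -84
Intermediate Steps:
l = 84 (l = Mul(Add(-1, 15), 6) = Mul(14, 6) = 84)
Mul(-1, l) = Mul(-1, 84) = -84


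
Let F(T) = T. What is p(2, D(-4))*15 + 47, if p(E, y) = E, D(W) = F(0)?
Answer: 77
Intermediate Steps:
D(W) = 0
p(2, D(-4))*15 + 47 = 2*15 + 47 = 30 + 47 = 77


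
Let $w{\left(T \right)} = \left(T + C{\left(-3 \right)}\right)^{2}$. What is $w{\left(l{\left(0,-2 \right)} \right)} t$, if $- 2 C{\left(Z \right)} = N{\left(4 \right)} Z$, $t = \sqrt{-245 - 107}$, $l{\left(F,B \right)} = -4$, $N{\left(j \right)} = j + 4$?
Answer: $256 i \sqrt{22} \approx 1200.7 i$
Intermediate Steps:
$N{\left(j \right)} = 4 + j$
$t = 4 i \sqrt{22}$ ($t = \sqrt{-352} = 4 i \sqrt{22} \approx 18.762 i$)
$C{\left(Z \right)} = - 4 Z$ ($C{\left(Z \right)} = - \frac{\left(4 + 4\right) Z}{2} = - \frac{8 Z}{2} = - 4 Z$)
$w{\left(T \right)} = \left(12 + T\right)^{2}$ ($w{\left(T \right)} = \left(T - -12\right)^{2} = \left(T + 12\right)^{2} = \left(12 + T\right)^{2}$)
$w{\left(l{\left(0,-2 \right)} \right)} t = \left(12 - 4\right)^{2} \cdot 4 i \sqrt{22} = 8^{2} \cdot 4 i \sqrt{22} = 64 \cdot 4 i \sqrt{22} = 256 i \sqrt{22}$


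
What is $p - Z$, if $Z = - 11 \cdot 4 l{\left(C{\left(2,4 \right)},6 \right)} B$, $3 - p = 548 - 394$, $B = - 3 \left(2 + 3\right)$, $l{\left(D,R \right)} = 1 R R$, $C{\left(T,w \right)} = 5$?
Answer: $-23911$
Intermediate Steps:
$l{\left(D,R \right)} = R^{2}$ ($l{\left(D,R \right)} = R R = R^{2}$)
$B = -15$ ($B = \left(-3\right) 5 = -15$)
$p = -151$ ($p = 3 - \left(548 - 394\right) = 3 - 154 = -151$)
$Z = 23760$ ($Z = - 11 \cdot 4 \cdot 6^{2} \left(-15\right) = - 11 \cdot 4 \cdot 36 \left(-15\right) = - 11 \cdot 144 \left(-15\right) = \left(-11\right) \left(-2160\right) = 23760$)
$p - Z = -151 - 23760 = -23911$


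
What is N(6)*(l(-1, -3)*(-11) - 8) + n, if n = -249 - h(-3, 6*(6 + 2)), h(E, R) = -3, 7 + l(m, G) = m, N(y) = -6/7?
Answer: -2202/7 ≈ -314.57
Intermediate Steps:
N(y) = -6/7 (N(y) = -6*⅐ = -6/7)
l(m, G) = -7 + m
n = -246 (n = -249 - 1*(-3) = -249 + 3 = -246)
N(6)*(l(-1, -3)*(-11) - 8) + n = -6*((-7 - 1)*(-11) - 8)/7 - 246 = -6*(-8*(-11) - 8)/7 - 246 = -6*(88 - 8)/7 - 246 = -6/7*80 - 246 = -480/7 - 246 = -2202/7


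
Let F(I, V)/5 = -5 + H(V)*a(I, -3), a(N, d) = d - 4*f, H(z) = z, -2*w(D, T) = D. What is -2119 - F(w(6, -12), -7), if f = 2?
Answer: -2479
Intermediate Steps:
w(D, T) = -D/2
a(N, d) = -8 + d (a(N, d) = d - 4*2 = d - 8 = -8 + d)
F(I, V) = -25 - 55*V (F(I, V) = 5*(-5 + V*(-8 - 3)) = 5*(-5 + V*(-11)) = 5*(-5 - 11*V) = -25 - 55*V)
-2119 - F(w(6, -12), -7) = -2119 - (-25 - 55*(-7)) = -2119 - (-25 + 385) = -2119 - 1*360 = -2119 - 360 = -2479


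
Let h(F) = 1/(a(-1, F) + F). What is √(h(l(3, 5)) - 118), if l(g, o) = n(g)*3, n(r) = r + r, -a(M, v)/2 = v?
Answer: 5*I*√170/6 ≈ 10.865*I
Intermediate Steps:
a(M, v) = -2*v
n(r) = 2*r
l(g, o) = 6*g (l(g, o) = (2*g)*3 = 6*g)
h(F) = -1/F (h(F) = 1/(-2*F + F) = 1/(-F) = -1/F)
√(h(l(3, 5)) - 118) = √(-1/(6*3) - 118) = √(-1/18 - 118) = √(-2125/18) = 5*I*√170/6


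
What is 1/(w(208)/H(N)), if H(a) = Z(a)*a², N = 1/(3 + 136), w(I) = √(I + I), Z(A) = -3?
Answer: -3*√26/2009384 ≈ -7.6128e-6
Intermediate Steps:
w(I) = √2*√I (w(I) = √(2*I) = √2*√I)
N = 1/139 ≈ 0.0071942
H(a) = -3*a²
1/(w(208)/H(N)) = 1/((√2*√208)/((-3*(1/139)²))) = 1/((√2*(4*√13))/((-3*1/19321))) = 1/((4*√26)/(-3/19321)) = 1/((4*√26)*(-19321/3)) = 1/(-77284*√26/3) = -3*√26/2009384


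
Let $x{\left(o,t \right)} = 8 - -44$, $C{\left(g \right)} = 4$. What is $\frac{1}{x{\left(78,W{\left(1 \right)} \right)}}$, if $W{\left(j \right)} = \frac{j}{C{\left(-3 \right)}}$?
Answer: $\frac{1}{52} \approx 0.019231$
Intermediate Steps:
$W{\left(j \right)} = \frac{j}{4}$
$x{\left(o,t \right)} = 52$ ($x{\left(o,t \right)} = 8 + 44 = 52$)
$\frac{1}{x{\left(78,W{\left(1 \right)} \right)}} = \frac{1}{52}$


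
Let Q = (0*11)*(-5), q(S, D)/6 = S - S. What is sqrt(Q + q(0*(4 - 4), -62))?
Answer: 0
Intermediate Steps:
q(S, D) = 0 (q(S, D) = 6*(S - S) = 6*0 = 0)
Q = 0 (Q = 0*(-5) = 0)
sqrt(Q + q(0*(4 - 4), -62)) = sqrt(0 + 0) = sqrt(0) = 0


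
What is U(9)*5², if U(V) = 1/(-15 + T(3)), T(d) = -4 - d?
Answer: -25/22 ≈ -1.1364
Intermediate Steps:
U(V) = -1/22 (U(V) = 1/(-15 + (-4 - 1*3)) = 1/(-15 + (-4 - 3)) = 1/(-15 - 7) = 1/(-22) = -1/22)
U(9)*5² = -1/22*5² = -1/22*25 = -25/22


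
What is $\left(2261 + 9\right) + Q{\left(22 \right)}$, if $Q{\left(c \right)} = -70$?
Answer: $2200$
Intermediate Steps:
$\left(2261 + 9\right) + Q{\left(22 \right)} = \left(2261 + 9\right) - 70 = 2270 - 70 = 2200$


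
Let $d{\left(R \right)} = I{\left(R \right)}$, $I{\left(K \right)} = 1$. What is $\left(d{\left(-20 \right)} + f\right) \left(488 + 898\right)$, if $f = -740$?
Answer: $-1024254$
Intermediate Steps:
$d{\left(R \right)} = 1$
$\left(d{\left(-20 \right)} + f\right) \left(488 + 898\right) = \left(1 - 740\right) \left(488 + 898\right) = \left(-739\right) 1386 = -1024254$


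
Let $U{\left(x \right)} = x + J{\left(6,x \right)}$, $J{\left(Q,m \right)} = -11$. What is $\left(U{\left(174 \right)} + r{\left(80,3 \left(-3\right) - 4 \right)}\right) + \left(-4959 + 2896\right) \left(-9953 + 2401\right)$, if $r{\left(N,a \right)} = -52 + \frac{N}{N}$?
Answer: $15579888$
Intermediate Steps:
$r{\left(N,a \right)} = -51$ ($r{\left(N,a \right)} = -52 + 1 = -51$)
$U{\left(x \right)} = -11 + x$ ($U{\left(x \right)} = x - 11 = -11 + x$)
$\left(U{\left(174 \right)} + r{\left(80,3 \left(-3\right) - 4 \right)}\right) + \left(-4959 + 2896\right) \left(-9953 + 2401\right) = \left(\left(-11 + 174\right) - 51\right) + \left(-4959 + 2896\right) \left(-9953 + 2401\right) = \left(163 - 51\right) - -15579776 = 112 + 15579776 = 15579888$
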